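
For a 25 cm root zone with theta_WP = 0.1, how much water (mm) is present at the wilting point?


Step 1: Water (mm) = theta_WP * depth * 10
Step 2: Water = 0.1 * 25 * 10
Step 3: Water = 25.0 mm

25.0


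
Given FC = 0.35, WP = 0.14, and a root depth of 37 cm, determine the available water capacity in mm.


Step 1: Available water = (FC - WP) * depth * 10
Step 2: AW = (0.35 - 0.14) * 37 * 10
Step 3: AW = 0.21 * 37 * 10
Step 4: AW = 77.7 mm

77.7


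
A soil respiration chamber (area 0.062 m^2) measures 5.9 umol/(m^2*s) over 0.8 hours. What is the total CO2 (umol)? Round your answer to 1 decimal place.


Step 1: Convert time to seconds: 0.8 hr * 3600 = 2880.0 s
Step 2: Total = flux * area * time_s
Step 3: Total = 5.9 * 0.062 * 2880.0
Step 4: Total = 1053.5 umol

1053.5


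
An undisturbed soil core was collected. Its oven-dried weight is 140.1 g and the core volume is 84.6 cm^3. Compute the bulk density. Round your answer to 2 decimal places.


Step 1: Identify the formula: BD = dry mass / volume
Step 2: Substitute values: BD = 140.1 / 84.6
Step 3: BD = 1.66 g/cm^3

1.66


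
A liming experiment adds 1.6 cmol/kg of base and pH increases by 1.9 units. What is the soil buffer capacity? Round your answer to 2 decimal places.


Step 1: BC = change in base / change in pH
Step 2: BC = 1.6 / 1.9
Step 3: BC = 0.84 cmol/(kg*pH unit)

0.84


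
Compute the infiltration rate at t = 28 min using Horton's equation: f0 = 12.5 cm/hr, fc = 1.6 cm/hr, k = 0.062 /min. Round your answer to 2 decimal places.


Step 1: f = fc + (f0 - fc) * exp(-k * t)
Step 2: exp(-0.062 * 28) = 0.176224
Step 3: f = 1.6 + (12.5 - 1.6) * 0.176224
Step 4: f = 1.6 + 10.9 * 0.176224
Step 5: f = 3.52 cm/hr

3.52


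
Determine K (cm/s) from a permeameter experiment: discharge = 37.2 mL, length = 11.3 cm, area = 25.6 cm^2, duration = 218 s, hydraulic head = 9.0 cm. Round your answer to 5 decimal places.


Step 1: K = Q * L / (A * t * h)
Step 2: Numerator = 37.2 * 11.3 = 420.36
Step 3: Denominator = 25.6 * 218 * 9.0 = 50227.2
Step 4: K = 420.36 / 50227.2 = 0.00837 cm/s

0.00837


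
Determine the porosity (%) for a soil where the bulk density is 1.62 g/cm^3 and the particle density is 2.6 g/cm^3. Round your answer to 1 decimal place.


Step 1: Formula: n = 100 * (1 - BD / PD)
Step 2: n = 100 * (1 - 1.62 / 2.6)
Step 3: n = 100 * (1 - 0.62308)
Step 4: n = 37.7%

37.7


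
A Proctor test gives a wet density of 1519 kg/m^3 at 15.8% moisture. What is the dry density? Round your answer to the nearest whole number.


Step 1: Dry density = wet density / (1 + w/100)
Step 2: Dry density = 1519 / (1 + 15.8/100)
Step 3: Dry density = 1519 / 1.158
Step 4: Dry density = 1312 kg/m^3

1312


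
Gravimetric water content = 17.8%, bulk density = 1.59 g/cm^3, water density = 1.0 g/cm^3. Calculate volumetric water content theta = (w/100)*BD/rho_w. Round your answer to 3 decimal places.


Step 1: theta = (w / 100) * BD / rho_w
Step 2: theta = (17.8 / 100) * 1.59 / 1.0
Step 3: theta = 0.178 * 1.59
Step 4: theta = 0.283

0.283


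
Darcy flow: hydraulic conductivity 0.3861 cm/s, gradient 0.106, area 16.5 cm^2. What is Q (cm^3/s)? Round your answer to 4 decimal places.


Step 1: Apply Darcy's law: Q = K * i * A
Step 2: Q = 0.3861 * 0.106 * 16.5
Step 3: Q = 0.6753 cm^3/s

0.6753


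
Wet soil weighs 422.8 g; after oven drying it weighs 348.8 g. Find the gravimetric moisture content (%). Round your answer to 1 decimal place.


Step 1: Water mass = wet - dry = 422.8 - 348.8 = 74.0 g
Step 2: w = 100 * water mass / dry mass
Step 3: w = 100 * 74.0 / 348.8 = 21.2%

21.2


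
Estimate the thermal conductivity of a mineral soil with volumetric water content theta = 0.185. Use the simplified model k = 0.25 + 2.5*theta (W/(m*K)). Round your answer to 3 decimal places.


Step 1: k = 0.25 + 2.5 * theta
Step 2: k = 0.25 + 2.5 * 0.185
Step 3: k = 0.25 + 0.463
Step 4: k = 0.713 W/(m*K)

0.713


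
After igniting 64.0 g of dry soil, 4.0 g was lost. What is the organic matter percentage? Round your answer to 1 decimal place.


Step 1: OM% = 100 * LOI / sample mass
Step 2: OM = 100 * 4.0 / 64.0
Step 3: OM = 6.3%

6.3


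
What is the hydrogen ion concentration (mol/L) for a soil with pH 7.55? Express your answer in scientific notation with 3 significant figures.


Step 1: [H+] = 10^(-pH)
Step 2: [H+] = 10^(-7.55)
Step 3: [H+] = 2.82e-08 mol/L

2.82e-08


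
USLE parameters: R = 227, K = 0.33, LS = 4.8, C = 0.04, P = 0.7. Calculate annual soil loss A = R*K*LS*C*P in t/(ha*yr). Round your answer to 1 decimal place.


Step 1: A = R * K * LS * C * P
Step 2: R * K = 227 * 0.33 = 74.91
Step 3: (R*K) * LS = 74.91 * 4.8 = 359.568
Step 4: * C * P = 359.568 * 0.04 * 0.7 = 10.1
Step 5: A = 10.1 t/(ha*yr)

10.1


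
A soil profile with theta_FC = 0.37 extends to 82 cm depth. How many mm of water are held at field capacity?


Step 1: Water (mm) = theta_FC * depth (cm) * 10
Step 2: Water = 0.37 * 82 * 10
Step 3: Water = 303.4 mm

303.4


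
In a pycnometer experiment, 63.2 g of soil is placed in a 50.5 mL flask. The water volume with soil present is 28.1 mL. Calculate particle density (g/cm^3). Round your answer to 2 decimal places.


Step 1: Volume of solids = flask volume - water volume with soil
Step 2: V_solids = 50.5 - 28.1 = 22.4 mL
Step 3: Particle density = mass / V_solids = 63.2 / 22.4 = 2.82 g/cm^3

2.82


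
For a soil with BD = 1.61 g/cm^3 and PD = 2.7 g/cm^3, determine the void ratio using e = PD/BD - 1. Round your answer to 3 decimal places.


Step 1: e = PD / BD - 1
Step 2: e = 2.7 / 1.61 - 1
Step 3: e = 1.67702 - 1
Step 4: e = 0.677

0.677


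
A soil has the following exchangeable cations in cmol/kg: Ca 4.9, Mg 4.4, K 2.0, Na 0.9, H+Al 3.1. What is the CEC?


Step 1: CEC = Ca + Mg + K + Na + (H+Al)
Step 2: CEC = 4.9 + 4.4 + 2.0 + 0.9 + 3.1
Step 3: CEC = 15.3 cmol/kg

15.3


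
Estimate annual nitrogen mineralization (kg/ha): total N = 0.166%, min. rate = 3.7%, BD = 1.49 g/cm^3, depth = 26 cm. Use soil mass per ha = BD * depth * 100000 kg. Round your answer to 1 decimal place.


Step 1: Soil mass per ha = BD * depth * 100000 = 1.49 * 26 * 100000 = 3874000 kg
Step 2: Total N pool = soil mass * N%/100 = 3874000 * 0.166/100 = 6430.84 kg/ha
Step 3: N mineralized = N pool * rate%/100 = 6430.84 * 3.7/100 = 237.9 kg/ha/yr

237.9


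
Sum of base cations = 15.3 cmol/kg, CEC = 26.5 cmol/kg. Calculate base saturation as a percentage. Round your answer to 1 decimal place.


Step 1: BS = 100 * (sum of bases) / CEC
Step 2: BS = 100 * 15.3 / 26.5
Step 3: BS = 57.7%

57.7


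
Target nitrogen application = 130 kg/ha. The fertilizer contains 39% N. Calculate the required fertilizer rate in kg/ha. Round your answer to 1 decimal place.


Step 1: Fertilizer rate = target N / (N content / 100)
Step 2: Rate = 130 / (39 / 100)
Step 3: Rate = 130 / 0.39
Step 4: Rate = 333.3 kg/ha

333.3


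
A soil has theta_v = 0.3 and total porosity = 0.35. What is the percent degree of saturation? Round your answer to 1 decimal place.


Step 1: S = 100 * theta_v / n
Step 2: S = 100 * 0.3 / 0.35
Step 3: S = 85.7%

85.7


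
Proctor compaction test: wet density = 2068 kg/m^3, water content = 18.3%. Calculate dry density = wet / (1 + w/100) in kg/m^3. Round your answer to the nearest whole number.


Step 1: Dry density = wet density / (1 + w/100)
Step 2: Dry density = 2068 / (1 + 18.3/100)
Step 3: Dry density = 2068 / 1.183
Step 4: Dry density = 1748 kg/m^3

1748


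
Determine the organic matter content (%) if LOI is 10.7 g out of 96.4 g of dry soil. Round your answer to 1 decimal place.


Step 1: OM% = 100 * LOI / sample mass
Step 2: OM = 100 * 10.7 / 96.4
Step 3: OM = 11.1%

11.1


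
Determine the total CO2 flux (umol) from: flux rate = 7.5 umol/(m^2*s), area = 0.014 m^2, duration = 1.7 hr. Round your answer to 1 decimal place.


Step 1: Convert time to seconds: 1.7 hr * 3600 = 6120.0 s
Step 2: Total = flux * area * time_s
Step 3: Total = 7.5 * 0.014 * 6120.0
Step 4: Total = 642.6 umol

642.6


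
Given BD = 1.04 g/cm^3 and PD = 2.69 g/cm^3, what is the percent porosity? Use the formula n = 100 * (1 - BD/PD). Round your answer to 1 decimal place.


Step 1: Formula: n = 100 * (1 - BD / PD)
Step 2: n = 100 * (1 - 1.04 / 2.69)
Step 3: n = 100 * (1 - 0.38662)
Step 4: n = 61.3%

61.3


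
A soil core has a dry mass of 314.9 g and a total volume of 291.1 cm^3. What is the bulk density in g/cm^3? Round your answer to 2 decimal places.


Step 1: Identify the formula: BD = dry mass / volume
Step 2: Substitute values: BD = 314.9 / 291.1
Step 3: BD = 1.08 g/cm^3

1.08


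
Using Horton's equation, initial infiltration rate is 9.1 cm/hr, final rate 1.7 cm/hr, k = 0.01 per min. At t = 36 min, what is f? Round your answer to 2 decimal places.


Step 1: f = fc + (f0 - fc) * exp(-k * t)
Step 2: exp(-0.01 * 36) = 0.697676
Step 3: f = 1.7 + (9.1 - 1.7) * 0.697676
Step 4: f = 1.7 + 7.4 * 0.697676
Step 5: f = 6.86 cm/hr

6.86


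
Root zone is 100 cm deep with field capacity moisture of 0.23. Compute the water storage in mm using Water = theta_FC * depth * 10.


Step 1: Water (mm) = theta_FC * depth (cm) * 10
Step 2: Water = 0.23 * 100 * 10
Step 3: Water = 230.0 mm

230.0


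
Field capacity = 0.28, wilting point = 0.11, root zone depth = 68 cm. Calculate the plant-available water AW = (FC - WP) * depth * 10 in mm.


Step 1: Available water = (FC - WP) * depth * 10
Step 2: AW = (0.28 - 0.11) * 68 * 10
Step 3: AW = 0.17 * 68 * 10
Step 4: AW = 115.6 mm

115.6


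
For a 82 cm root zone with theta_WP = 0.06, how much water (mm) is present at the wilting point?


Step 1: Water (mm) = theta_WP * depth * 10
Step 2: Water = 0.06 * 82 * 10
Step 3: Water = 49.2 mm

49.2


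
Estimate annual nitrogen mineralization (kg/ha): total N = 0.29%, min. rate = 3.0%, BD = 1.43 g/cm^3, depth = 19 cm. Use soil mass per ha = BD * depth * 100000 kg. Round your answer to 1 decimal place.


Step 1: Soil mass per ha = BD * depth * 100000 = 1.43 * 19 * 100000 = 2717000 kg
Step 2: Total N pool = soil mass * N%/100 = 2717000 * 0.29/100 = 7879.3 kg/ha
Step 3: N mineralized = N pool * rate%/100 = 7879.3 * 3.0/100 = 236.4 kg/ha/yr

236.4


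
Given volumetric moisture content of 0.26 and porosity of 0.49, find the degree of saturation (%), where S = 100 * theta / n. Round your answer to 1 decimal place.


Step 1: S = 100 * theta_v / n
Step 2: S = 100 * 0.26 / 0.49
Step 3: S = 53.1%

53.1


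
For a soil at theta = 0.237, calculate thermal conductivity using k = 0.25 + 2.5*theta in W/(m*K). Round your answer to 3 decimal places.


Step 1: k = 0.25 + 2.5 * theta
Step 2: k = 0.25 + 2.5 * 0.237
Step 3: k = 0.25 + 0.593
Step 4: k = 0.843 W/(m*K)

0.843


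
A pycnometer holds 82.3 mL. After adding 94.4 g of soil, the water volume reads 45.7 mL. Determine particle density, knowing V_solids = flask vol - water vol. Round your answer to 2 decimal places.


Step 1: Volume of solids = flask volume - water volume with soil
Step 2: V_solids = 82.3 - 45.7 = 36.6 mL
Step 3: Particle density = mass / V_solids = 94.4 / 36.6 = 2.58 g/cm^3

2.58


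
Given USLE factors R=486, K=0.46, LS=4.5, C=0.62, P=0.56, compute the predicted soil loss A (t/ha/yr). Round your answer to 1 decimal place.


Step 1: A = R * K * LS * C * P
Step 2: R * K = 486 * 0.46 = 223.56
Step 3: (R*K) * LS = 223.56 * 4.5 = 1006.02
Step 4: * C * P = 1006.02 * 0.62 * 0.56 = 349.3
Step 5: A = 349.3 t/(ha*yr)

349.3


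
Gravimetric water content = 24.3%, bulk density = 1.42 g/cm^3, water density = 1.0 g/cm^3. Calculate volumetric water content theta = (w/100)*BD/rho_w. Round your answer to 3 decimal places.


Step 1: theta = (w / 100) * BD / rho_w
Step 2: theta = (24.3 / 100) * 1.42 / 1.0
Step 3: theta = 0.243 * 1.42
Step 4: theta = 0.345

0.345


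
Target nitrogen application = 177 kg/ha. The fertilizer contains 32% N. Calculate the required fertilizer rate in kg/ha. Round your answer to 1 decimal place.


Step 1: Fertilizer rate = target N / (N content / 100)
Step 2: Rate = 177 / (32 / 100)
Step 3: Rate = 177 / 0.32
Step 4: Rate = 553.1 kg/ha

553.1


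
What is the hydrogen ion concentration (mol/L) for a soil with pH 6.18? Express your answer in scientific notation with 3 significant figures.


Step 1: [H+] = 10^(-pH)
Step 2: [H+] = 10^(-6.18)
Step 3: [H+] = 6.61e-07 mol/L

6.61e-07


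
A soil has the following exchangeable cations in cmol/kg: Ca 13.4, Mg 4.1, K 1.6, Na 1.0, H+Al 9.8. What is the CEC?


Step 1: CEC = Ca + Mg + K + Na + (H+Al)
Step 2: CEC = 13.4 + 4.1 + 1.6 + 1.0 + 9.8
Step 3: CEC = 29.9 cmol/kg

29.9


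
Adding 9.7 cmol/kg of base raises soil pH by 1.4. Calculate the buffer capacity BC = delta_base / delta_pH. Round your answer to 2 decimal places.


Step 1: BC = change in base / change in pH
Step 2: BC = 9.7 / 1.4
Step 3: BC = 6.93 cmol/(kg*pH unit)

6.93


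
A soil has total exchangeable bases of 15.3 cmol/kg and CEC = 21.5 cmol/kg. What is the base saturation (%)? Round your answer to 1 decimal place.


Step 1: BS = 100 * (sum of bases) / CEC
Step 2: BS = 100 * 15.3 / 21.5
Step 3: BS = 71.2%

71.2


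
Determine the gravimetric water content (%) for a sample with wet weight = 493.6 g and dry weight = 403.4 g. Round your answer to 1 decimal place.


Step 1: Water mass = wet - dry = 493.6 - 403.4 = 90.2 g
Step 2: w = 100 * water mass / dry mass
Step 3: w = 100 * 90.2 / 403.4 = 22.4%

22.4


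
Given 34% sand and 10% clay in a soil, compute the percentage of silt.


Step 1: sand + silt + clay = 100%
Step 2: silt = 100 - sand - clay
Step 3: silt = 100 - 34 - 10
Step 4: silt = 56%

56


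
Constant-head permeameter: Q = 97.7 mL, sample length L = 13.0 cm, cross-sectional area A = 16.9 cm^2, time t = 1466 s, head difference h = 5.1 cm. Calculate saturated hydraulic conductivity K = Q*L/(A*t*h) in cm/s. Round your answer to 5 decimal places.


Step 1: K = Q * L / (A * t * h)
Step 2: Numerator = 97.7 * 13.0 = 1270.1
Step 3: Denominator = 16.9 * 1466 * 5.1 = 126354.54
Step 4: K = 1270.1 / 126354.54 = 0.01005 cm/s

0.01005


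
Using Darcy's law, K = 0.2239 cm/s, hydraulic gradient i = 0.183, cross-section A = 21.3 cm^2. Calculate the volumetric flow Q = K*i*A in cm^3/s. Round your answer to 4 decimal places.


Step 1: Apply Darcy's law: Q = K * i * A
Step 2: Q = 0.2239 * 0.183 * 21.3
Step 3: Q = 0.8727 cm^3/s

0.8727


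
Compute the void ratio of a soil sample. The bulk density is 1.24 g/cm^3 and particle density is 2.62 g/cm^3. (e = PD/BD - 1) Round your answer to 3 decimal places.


Step 1: e = PD / BD - 1
Step 2: e = 2.62 / 1.24 - 1
Step 3: e = 2.1129 - 1
Step 4: e = 1.113

1.113


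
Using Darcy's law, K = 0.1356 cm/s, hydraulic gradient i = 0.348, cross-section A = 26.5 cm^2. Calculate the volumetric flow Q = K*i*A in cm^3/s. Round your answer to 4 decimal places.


Step 1: Apply Darcy's law: Q = K * i * A
Step 2: Q = 0.1356 * 0.348 * 26.5
Step 3: Q = 1.2505 cm^3/s

1.2505


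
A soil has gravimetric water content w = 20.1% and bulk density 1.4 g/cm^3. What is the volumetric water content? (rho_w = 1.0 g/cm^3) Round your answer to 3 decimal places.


Step 1: theta = (w / 100) * BD / rho_w
Step 2: theta = (20.1 / 100) * 1.4 / 1.0
Step 3: theta = 0.201 * 1.4
Step 4: theta = 0.281

0.281


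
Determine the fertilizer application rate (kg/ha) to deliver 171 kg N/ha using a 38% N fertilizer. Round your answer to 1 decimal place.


Step 1: Fertilizer rate = target N / (N content / 100)
Step 2: Rate = 171 / (38 / 100)
Step 3: Rate = 171 / 0.38
Step 4: Rate = 450.0 kg/ha

450.0


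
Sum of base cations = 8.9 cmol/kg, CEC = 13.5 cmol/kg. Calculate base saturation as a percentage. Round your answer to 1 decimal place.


Step 1: BS = 100 * (sum of bases) / CEC
Step 2: BS = 100 * 8.9 / 13.5
Step 3: BS = 65.9%

65.9


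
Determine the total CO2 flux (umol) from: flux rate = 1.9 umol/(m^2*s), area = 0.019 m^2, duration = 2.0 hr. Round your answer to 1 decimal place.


Step 1: Convert time to seconds: 2.0 hr * 3600 = 7200.0 s
Step 2: Total = flux * area * time_s
Step 3: Total = 1.9 * 0.019 * 7200.0
Step 4: Total = 259.9 umol

259.9


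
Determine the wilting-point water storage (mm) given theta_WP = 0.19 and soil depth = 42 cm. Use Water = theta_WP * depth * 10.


Step 1: Water (mm) = theta_WP * depth * 10
Step 2: Water = 0.19 * 42 * 10
Step 3: Water = 79.8 mm

79.8


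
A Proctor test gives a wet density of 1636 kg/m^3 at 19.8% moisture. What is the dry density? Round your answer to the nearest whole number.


Step 1: Dry density = wet density / (1 + w/100)
Step 2: Dry density = 1636 / (1 + 19.8/100)
Step 3: Dry density = 1636 / 1.198
Step 4: Dry density = 1366 kg/m^3

1366


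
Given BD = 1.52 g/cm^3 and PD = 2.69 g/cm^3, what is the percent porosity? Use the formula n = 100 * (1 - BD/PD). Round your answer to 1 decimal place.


Step 1: Formula: n = 100 * (1 - BD / PD)
Step 2: n = 100 * (1 - 1.52 / 2.69)
Step 3: n = 100 * (1 - 0.56506)
Step 4: n = 43.5%

43.5


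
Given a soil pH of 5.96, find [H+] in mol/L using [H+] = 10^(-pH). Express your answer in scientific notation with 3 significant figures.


Step 1: [H+] = 10^(-pH)
Step 2: [H+] = 10^(-5.96)
Step 3: [H+] = 1.10e-06 mol/L

1.10e-06


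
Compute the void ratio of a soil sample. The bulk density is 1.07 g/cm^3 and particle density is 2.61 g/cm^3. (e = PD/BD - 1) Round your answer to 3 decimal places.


Step 1: e = PD / BD - 1
Step 2: e = 2.61 / 1.07 - 1
Step 3: e = 2.43925 - 1
Step 4: e = 1.439

1.439


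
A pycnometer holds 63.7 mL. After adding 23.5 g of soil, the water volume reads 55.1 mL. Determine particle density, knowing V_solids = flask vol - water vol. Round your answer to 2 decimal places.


Step 1: Volume of solids = flask volume - water volume with soil
Step 2: V_solids = 63.7 - 55.1 = 8.6 mL
Step 3: Particle density = mass / V_solids = 23.5 / 8.6 = 2.73 g/cm^3

2.73


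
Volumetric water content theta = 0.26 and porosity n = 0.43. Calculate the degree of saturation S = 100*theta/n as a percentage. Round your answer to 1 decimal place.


Step 1: S = 100 * theta_v / n
Step 2: S = 100 * 0.26 / 0.43
Step 3: S = 60.5%

60.5


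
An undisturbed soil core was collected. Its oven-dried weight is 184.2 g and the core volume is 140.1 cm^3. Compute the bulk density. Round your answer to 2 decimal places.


Step 1: Identify the formula: BD = dry mass / volume
Step 2: Substitute values: BD = 184.2 / 140.1
Step 3: BD = 1.31 g/cm^3

1.31


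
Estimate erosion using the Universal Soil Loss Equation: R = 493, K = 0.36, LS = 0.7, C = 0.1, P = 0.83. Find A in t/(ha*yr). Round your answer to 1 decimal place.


Step 1: A = R * K * LS * C * P
Step 2: R * K = 493 * 0.36 = 177.48
Step 3: (R*K) * LS = 177.48 * 0.7 = 124.236
Step 4: * C * P = 124.236 * 0.1 * 0.83 = 10.3
Step 5: A = 10.3 t/(ha*yr)

10.3


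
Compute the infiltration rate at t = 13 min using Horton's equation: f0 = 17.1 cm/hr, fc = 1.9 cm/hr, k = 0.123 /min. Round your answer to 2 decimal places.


Step 1: f = fc + (f0 - fc) * exp(-k * t)
Step 2: exp(-0.123 * 13) = 0.202099
Step 3: f = 1.9 + (17.1 - 1.9) * 0.202099
Step 4: f = 1.9 + 15.2 * 0.202099
Step 5: f = 4.97 cm/hr

4.97


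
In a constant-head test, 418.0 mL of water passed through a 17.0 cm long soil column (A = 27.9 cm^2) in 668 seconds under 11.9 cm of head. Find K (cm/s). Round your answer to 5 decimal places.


Step 1: K = Q * L / (A * t * h)
Step 2: Numerator = 418.0 * 17.0 = 7106.0
Step 3: Denominator = 27.9 * 668 * 11.9 = 221782.68
Step 4: K = 7106.0 / 221782.68 = 0.03204 cm/s

0.03204


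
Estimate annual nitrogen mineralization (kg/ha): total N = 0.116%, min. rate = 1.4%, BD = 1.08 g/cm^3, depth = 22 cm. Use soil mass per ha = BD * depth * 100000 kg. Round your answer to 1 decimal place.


Step 1: Soil mass per ha = BD * depth * 100000 = 1.08 * 22 * 100000 = 2376000 kg
Step 2: Total N pool = soil mass * N%/100 = 2376000 * 0.116/100 = 2756.16 kg/ha
Step 3: N mineralized = N pool * rate%/100 = 2756.16 * 1.4/100 = 38.6 kg/ha/yr

38.6


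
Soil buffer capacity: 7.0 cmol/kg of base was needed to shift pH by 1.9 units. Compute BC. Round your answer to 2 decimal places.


Step 1: BC = change in base / change in pH
Step 2: BC = 7.0 / 1.9
Step 3: BC = 3.68 cmol/(kg*pH unit)

3.68


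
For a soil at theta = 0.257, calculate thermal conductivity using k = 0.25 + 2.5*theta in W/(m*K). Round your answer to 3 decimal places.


Step 1: k = 0.25 + 2.5 * theta
Step 2: k = 0.25 + 2.5 * 0.257
Step 3: k = 0.25 + 0.643
Step 4: k = 0.893 W/(m*K)

0.893


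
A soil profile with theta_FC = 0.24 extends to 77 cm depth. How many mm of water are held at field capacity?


Step 1: Water (mm) = theta_FC * depth (cm) * 10
Step 2: Water = 0.24 * 77 * 10
Step 3: Water = 184.8 mm

184.8


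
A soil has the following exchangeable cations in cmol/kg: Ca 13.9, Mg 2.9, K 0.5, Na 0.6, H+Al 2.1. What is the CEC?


Step 1: CEC = Ca + Mg + K + Na + (H+Al)
Step 2: CEC = 13.9 + 2.9 + 0.5 + 0.6 + 2.1
Step 3: CEC = 20.0 cmol/kg

20.0


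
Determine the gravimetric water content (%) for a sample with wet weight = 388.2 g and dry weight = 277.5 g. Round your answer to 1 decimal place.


Step 1: Water mass = wet - dry = 388.2 - 277.5 = 110.7 g
Step 2: w = 100 * water mass / dry mass
Step 3: w = 100 * 110.7 / 277.5 = 39.9%

39.9


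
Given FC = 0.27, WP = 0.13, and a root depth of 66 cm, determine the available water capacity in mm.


Step 1: Available water = (FC - WP) * depth * 10
Step 2: AW = (0.27 - 0.13) * 66 * 10
Step 3: AW = 0.14 * 66 * 10
Step 4: AW = 92.4 mm

92.4


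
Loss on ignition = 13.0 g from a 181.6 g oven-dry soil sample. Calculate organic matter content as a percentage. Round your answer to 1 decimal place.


Step 1: OM% = 100 * LOI / sample mass
Step 2: OM = 100 * 13.0 / 181.6
Step 3: OM = 7.2%

7.2


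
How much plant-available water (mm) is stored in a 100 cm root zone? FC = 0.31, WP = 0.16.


Step 1: Available water = (FC - WP) * depth * 10
Step 2: AW = (0.31 - 0.16) * 100 * 10
Step 3: AW = 0.15 * 100 * 10
Step 4: AW = 150.0 mm

150.0


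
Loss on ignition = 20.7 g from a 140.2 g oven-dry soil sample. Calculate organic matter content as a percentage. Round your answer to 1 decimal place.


Step 1: OM% = 100 * LOI / sample mass
Step 2: OM = 100 * 20.7 / 140.2
Step 3: OM = 14.8%

14.8


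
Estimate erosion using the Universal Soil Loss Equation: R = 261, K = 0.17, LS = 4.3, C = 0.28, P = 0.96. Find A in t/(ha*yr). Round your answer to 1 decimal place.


Step 1: A = R * K * LS * C * P
Step 2: R * K = 261 * 0.17 = 44.37
Step 3: (R*K) * LS = 44.37 * 4.3 = 190.791
Step 4: * C * P = 190.791 * 0.28 * 0.96 = 51.3
Step 5: A = 51.3 t/(ha*yr)

51.3


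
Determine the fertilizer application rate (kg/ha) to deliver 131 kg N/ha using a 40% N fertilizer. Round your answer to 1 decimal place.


Step 1: Fertilizer rate = target N / (N content / 100)
Step 2: Rate = 131 / (40 / 100)
Step 3: Rate = 131 / 0.4
Step 4: Rate = 327.5 kg/ha

327.5


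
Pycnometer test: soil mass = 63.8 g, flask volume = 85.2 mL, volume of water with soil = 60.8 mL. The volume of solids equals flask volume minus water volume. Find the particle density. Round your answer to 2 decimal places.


Step 1: Volume of solids = flask volume - water volume with soil
Step 2: V_solids = 85.2 - 60.8 = 24.4 mL
Step 3: Particle density = mass / V_solids = 63.8 / 24.4 = 2.61 g/cm^3

2.61


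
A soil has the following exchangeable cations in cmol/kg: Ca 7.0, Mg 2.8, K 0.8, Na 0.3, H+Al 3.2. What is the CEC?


Step 1: CEC = Ca + Mg + K + Na + (H+Al)
Step 2: CEC = 7.0 + 2.8 + 0.8 + 0.3 + 3.2
Step 3: CEC = 14.1 cmol/kg

14.1


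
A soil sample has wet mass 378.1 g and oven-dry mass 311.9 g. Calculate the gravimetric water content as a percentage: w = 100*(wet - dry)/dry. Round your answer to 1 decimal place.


Step 1: Water mass = wet - dry = 378.1 - 311.9 = 66.2 g
Step 2: w = 100 * water mass / dry mass
Step 3: w = 100 * 66.2 / 311.9 = 21.2%

21.2


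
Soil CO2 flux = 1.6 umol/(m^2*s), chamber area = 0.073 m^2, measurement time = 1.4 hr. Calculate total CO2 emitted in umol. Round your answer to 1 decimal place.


Step 1: Convert time to seconds: 1.4 hr * 3600 = 5040.0 s
Step 2: Total = flux * area * time_s
Step 3: Total = 1.6 * 0.073 * 5040.0
Step 4: Total = 588.7 umol

588.7


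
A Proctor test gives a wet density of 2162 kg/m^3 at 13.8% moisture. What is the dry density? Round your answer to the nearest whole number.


Step 1: Dry density = wet density / (1 + w/100)
Step 2: Dry density = 2162 / (1 + 13.8/100)
Step 3: Dry density = 2162 / 1.138
Step 4: Dry density = 1900 kg/m^3

1900


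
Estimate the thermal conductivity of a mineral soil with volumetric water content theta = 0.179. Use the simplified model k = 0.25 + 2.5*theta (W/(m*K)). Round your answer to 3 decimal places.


Step 1: k = 0.25 + 2.5 * theta
Step 2: k = 0.25 + 2.5 * 0.179
Step 3: k = 0.25 + 0.448
Step 4: k = 0.698 W/(m*K)

0.698


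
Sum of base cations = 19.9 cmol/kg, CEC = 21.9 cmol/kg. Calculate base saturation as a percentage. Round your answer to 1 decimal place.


Step 1: BS = 100 * (sum of bases) / CEC
Step 2: BS = 100 * 19.9 / 21.9
Step 3: BS = 90.9%

90.9


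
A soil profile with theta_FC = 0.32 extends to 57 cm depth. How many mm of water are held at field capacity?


Step 1: Water (mm) = theta_FC * depth (cm) * 10
Step 2: Water = 0.32 * 57 * 10
Step 3: Water = 182.4 mm

182.4


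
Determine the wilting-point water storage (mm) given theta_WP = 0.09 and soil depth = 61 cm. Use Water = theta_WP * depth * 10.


Step 1: Water (mm) = theta_WP * depth * 10
Step 2: Water = 0.09 * 61 * 10
Step 3: Water = 54.9 mm

54.9


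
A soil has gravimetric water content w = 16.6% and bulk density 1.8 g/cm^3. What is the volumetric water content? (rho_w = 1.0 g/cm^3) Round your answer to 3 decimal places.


Step 1: theta = (w / 100) * BD / rho_w
Step 2: theta = (16.6 / 100) * 1.8 / 1.0
Step 3: theta = 0.166 * 1.8
Step 4: theta = 0.299

0.299


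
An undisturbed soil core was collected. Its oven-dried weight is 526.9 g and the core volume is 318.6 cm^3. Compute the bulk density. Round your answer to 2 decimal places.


Step 1: Identify the formula: BD = dry mass / volume
Step 2: Substitute values: BD = 526.9 / 318.6
Step 3: BD = 1.65 g/cm^3

1.65


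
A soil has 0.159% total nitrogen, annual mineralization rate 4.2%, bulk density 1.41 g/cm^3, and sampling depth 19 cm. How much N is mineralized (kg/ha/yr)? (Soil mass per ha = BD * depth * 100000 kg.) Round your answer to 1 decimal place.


Step 1: Soil mass per ha = BD * depth * 100000 = 1.41 * 19 * 100000 = 2679000 kg
Step 2: Total N pool = soil mass * N%/100 = 2679000 * 0.159/100 = 4259.61 kg/ha
Step 3: N mineralized = N pool * rate%/100 = 4259.61 * 4.2/100 = 178.9 kg/ha/yr

178.9


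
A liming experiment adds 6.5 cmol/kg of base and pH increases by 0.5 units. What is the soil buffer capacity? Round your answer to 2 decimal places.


Step 1: BC = change in base / change in pH
Step 2: BC = 6.5 / 0.5
Step 3: BC = 13.0 cmol/(kg*pH unit)

13.0


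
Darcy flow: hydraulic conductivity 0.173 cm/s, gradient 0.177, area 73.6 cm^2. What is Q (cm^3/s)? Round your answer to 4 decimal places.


Step 1: Apply Darcy's law: Q = K * i * A
Step 2: Q = 0.173 * 0.177 * 73.6
Step 3: Q = 2.2537 cm^3/s

2.2537


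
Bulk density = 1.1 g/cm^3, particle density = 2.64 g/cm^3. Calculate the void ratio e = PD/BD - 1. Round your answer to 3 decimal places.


Step 1: e = PD / BD - 1
Step 2: e = 2.64 / 1.1 - 1
Step 3: e = 2.4 - 1
Step 4: e = 1.4

1.4


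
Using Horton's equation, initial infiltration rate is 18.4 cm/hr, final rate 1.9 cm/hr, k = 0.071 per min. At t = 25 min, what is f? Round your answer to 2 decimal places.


Step 1: f = fc + (f0 - fc) * exp(-k * t)
Step 2: exp(-0.071 * 25) = 0.169483
Step 3: f = 1.9 + (18.4 - 1.9) * 0.169483
Step 4: f = 1.9 + 16.5 * 0.169483
Step 5: f = 4.7 cm/hr

4.7


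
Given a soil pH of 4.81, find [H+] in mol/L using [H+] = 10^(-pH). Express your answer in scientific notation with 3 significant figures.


Step 1: [H+] = 10^(-pH)
Step 2: [H+] = 10^(-4.81)
Step 3: [H+] = 1.55e-05 mol/L

1.55e-05


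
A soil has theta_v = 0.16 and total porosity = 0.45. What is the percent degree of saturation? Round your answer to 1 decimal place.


Step 1: S = 100 * theta_v / n
Step 2: S = 100 * 0.16 / 0.45
Step 3: S = 35.6%

35.6


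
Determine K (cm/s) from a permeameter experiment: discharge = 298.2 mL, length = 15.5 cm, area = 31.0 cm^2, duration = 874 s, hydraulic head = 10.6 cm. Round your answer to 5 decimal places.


Step 1: K = Q * L / (A * t * h)
Step 2: Numerator = 298.2 * 15.5 = 4622.1
Step 3: Denominator = 31.0 * 874 * 10.6 = 287196.4
Step 4: K = 4622.1 / 287196.4 = 0.01609 cm/s

0.01609


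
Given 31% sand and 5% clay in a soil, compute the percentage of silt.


Step 1: sand + silt + clay = 100%
Step 2: silt = 100 - sand - clay
Step 3: silt = 100 - 31 - 5
Step 4: silt = 64%

64


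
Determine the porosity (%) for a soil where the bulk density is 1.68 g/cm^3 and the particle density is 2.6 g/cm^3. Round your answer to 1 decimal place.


Step 1: Formula: n = 100 * (1 - BD / PD)
Step 2: n = 100 * (1 - 1.68 / 2.6)
Step 3: n = 100 * (1 - 0.64615)
Step 4: n = 35.4%

35.4


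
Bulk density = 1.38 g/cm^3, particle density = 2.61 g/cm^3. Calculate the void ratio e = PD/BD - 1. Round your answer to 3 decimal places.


Step 1: e = PD / BD - 1
Step 2: e = 2.61 / 1.38 - 1
Step 3: e = 1.8913 - 1
Step 4: e = 0.891

0.891


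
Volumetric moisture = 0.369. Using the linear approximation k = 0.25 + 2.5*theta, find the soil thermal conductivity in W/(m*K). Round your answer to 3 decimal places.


Step 1: k = 0.25 + 2.5 * theta
Step 2: k = 0.25 + 2.5 * 0.369
Step 3: k = 0.25 + 0.923
Step 4: k = 1.173 W/(m*K)

1.173


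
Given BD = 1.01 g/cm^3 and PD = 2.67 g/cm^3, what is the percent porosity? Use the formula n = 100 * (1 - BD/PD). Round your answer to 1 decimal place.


Step 1: Formula: n = 100 * (1 - BD / PD)
Step 2: n = 100 * (1 - 1.01 / 2.67)
Step 3: n = 100 * (1 - 0.37828)
Step 4: n = 62.2%

62.2


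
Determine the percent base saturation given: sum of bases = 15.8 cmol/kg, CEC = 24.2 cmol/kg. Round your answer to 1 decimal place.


Step 1: BS = 100 * (sum of bases) / CEC
Step 2: BS = 100 * 15.8 / 24.2
Step 3: BS = 65.3%

65.3


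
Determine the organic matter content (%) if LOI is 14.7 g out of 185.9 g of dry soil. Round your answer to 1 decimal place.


Step 1: OM% = 100 * LOI / sample mass
Step 2: OM = 100 * 14.7 / 185.9
Step 3: OM = 7.9%

7.9


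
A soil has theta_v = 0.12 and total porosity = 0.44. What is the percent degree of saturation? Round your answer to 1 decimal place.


Step 1: S = 100 * theta_v / n
Step 2: S = 100 * 0.12 / 0.44
Step 3: S = 27.3%

27.3


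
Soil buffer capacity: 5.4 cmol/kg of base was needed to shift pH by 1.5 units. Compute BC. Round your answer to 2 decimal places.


Step 1: BC = change in base / change in pH
Step 2: BC = 5.4 / 1.5
Step 3: BC = 3.6 cmol/(kg*pH unit)

3.6


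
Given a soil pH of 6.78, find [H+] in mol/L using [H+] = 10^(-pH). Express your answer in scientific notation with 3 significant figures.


Step 1: [H+] = 10^(-pH)
Step 2: [H+] = 10^(-6.78)
Step 3: [H+] = 1.66e-07 mol/L

1.66e-07


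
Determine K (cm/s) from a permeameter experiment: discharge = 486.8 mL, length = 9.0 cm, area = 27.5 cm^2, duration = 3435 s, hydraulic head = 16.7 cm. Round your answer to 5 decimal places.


Step 1: K = Q * L / (A * t * h)
Step 2: Numerator = 486.8 * 9.0 = 4381.2
Step 3: Denominator = 27.5 * 3435 * 16.7 = 1577523.75
Step 4: K = 4381.2 / 1577523.75 = 0.00278 cm/s

0.00278


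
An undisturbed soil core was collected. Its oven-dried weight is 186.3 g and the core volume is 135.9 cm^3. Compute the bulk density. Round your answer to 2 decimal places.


Step 1: Identify the formula: BD = dry mass / volume
Step 2: Substitute values: BD = 186.3 / 135.9
Step 3: BD = 1.37 g/cm^3

1.37


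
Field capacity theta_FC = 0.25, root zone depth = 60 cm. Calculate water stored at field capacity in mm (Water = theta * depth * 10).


Step 1: Water (mm) = theta_FC * depth (cm) * 10
Step 2: Water = 0.25 * 60 * 10
Step 3: Water = 150.0 mm

150.0


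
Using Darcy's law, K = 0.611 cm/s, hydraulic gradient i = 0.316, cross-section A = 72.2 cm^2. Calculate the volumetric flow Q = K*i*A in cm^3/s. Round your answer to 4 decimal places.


Step 1: Apply Darcy's law: Q = K * i * A
Step 2: Q = 0.611 * 0.316 * 72.2
Step 3: Q = 13.9401 cm^3/s

13.9401


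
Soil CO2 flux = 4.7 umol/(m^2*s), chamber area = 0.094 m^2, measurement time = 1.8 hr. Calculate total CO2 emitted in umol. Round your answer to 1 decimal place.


Step 1: Convert time to seconds: 1.8 hr * 3600 = 6480.0 s
Step 2: Total = flux * area * time_s
Step 3: Total = 4.7 * 0.094 * 6480.0
Step 4: Total = 2862.9 umol

2862.9


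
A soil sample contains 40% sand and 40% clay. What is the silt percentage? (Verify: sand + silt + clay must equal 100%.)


Step 1: sand + silt + clay = 100%
Step 2: silt = 100 - sand - clay
Step 3: silt = 100 - 40 - 40
Step 4: silt = 20%

20


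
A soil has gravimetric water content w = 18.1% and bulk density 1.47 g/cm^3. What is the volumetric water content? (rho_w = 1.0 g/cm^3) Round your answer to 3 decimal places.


Step 1: theta = (w / 100) * BD / rho_w
Step 2: theta = (18.1 / 100) * 1.47 / 1.0
Step 3: theta = 0.181 * 1.47
Step 4: theta = 0.266

0.266


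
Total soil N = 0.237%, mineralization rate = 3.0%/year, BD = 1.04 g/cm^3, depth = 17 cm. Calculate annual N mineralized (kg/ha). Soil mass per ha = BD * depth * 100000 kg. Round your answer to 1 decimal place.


Step 1: Soil mass per ha = BD * depth * 100000 = 1.04 * 17 * 100000 = 1768000 kg
Step 2: Total N pool = soil mass * N%/100 = 1768000 * 0.237/100 = 4190.16 kg/ha
Step 3: N mineralized = N pool * rate%/100 = 4190.16 * 3.0/100 = 125.7 kg/ha/yr

125.7


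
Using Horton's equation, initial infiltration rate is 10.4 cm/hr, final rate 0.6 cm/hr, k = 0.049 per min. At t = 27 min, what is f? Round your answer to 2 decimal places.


Step 1: f = fc + (f0 - fc) * exp(-k * t)
Step 2: exp(-0.049 * 27) = 0.266335
Step 3: f = 0.6 + (10.4 - 0.6) * 0.266335
Step 4: f = 0.6 + 9.8 * 0.266335
Step 5: f = 3.21 cm/hr

3.21


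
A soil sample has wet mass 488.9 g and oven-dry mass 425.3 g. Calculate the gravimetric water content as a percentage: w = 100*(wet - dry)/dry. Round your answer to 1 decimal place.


Step 1: Water mass = wet - dry = 488.9 - 425.3 = 63.6 g
Step 2: w = 100 * water mass / dry mass
Step 3: w = 100 * 63.6 / 425.3 = 15.0%

15.0


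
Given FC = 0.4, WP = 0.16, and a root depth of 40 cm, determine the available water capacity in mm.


Step 1: Available water = (FC - WP) * depth * 10
Step 2: AW = (0.4 - 0.16) * 40 * 10
Step 3: AW = 0.24 * 40 * 10
Step 4: AW = 96.0 mm

96.0


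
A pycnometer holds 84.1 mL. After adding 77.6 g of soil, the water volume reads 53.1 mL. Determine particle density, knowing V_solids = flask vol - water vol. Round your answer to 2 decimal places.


Step 1: Volume of solids = flask volume - water volume with soil
Step 2: V_solids = 84.1 - 53.1 = 31.0 mL
Step 3: Particle density = mass / V_solids = 77.6 / 31.0 = 2.5 g/cm^3

2.5


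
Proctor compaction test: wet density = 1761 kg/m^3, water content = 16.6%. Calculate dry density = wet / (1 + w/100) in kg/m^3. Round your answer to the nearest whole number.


Step 1: Dry density = wet density / (1 + w/100)
Step 2: Dry density = 1761 / (1 + 16.6/100)
Step 3: Dry density = 1761 / 1.166
Step 4: Dry density = 1510 kg/m^3

1510


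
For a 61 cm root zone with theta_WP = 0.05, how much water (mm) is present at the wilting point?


Step 1: Water (mm) = theta_WP * depth * 10
Step 2: Water = 0.05 * 61 * 10
Step 3: Water = 30.5 mm

30.5


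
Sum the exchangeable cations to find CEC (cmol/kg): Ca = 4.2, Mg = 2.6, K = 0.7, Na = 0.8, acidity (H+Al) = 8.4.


Step 1: CEC = Ca + Mg + K + Na + (H+Al)
Step 2: CEC = 4.2 + 2.6 + 0.7 + 0.8 + 8.4
Step 3: CEC = 16.7 cmol/kg

16.7


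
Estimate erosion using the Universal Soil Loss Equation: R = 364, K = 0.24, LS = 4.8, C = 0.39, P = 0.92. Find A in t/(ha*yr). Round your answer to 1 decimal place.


Step 1: A = R * K * LS * C * P
Step 2: R * K = 364 * 0.24 = 87.36
Step 3: (R*K) * LS = 87.36 * 4.8 = 419.328
Step 4: * C * P = 419.328 * 0.39 * 0.92 = 150.5
Step 5: A = 150.5 t/(ha*yr)

150.5


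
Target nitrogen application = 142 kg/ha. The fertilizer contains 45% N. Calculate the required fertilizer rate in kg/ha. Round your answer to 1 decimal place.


Step 1: Fertilizer rate = target N / (N content / 100)
Step 2: Rate = 142 / (45 / 100)
Step 3: Rate = 142 / 0.45
Step 4: Rate = 315.6 kg/ha

315.6


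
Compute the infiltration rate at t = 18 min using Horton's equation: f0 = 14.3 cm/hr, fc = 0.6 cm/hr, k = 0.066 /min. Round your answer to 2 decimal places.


Step 1: f = fc + (f0 - fc) * exp(-k * t)
Step 2: exp(-0.066 * 18) = 0.30483
Step 3: f = 0.6 + (14.3 - 0.6) * 0.30483
Step 4: f = 0.6 + 13.7 * 0.30483
Step 5: f = 4.78 cm/hr

4.78


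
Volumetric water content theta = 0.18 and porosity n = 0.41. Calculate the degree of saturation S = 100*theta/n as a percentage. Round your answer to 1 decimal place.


Step 1: S = 100 * theta_v / n
Step 2: S = 100 * 0.18 / 0.41
Step 3: S = 43.9%

43.9


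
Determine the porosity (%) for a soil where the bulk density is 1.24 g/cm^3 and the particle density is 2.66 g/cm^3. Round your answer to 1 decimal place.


Step 1: Formula: n = 100 * (1 - BD / PD)
Step 2: n = 100 * (1 - 1.24 / 2.66)
Step 3: n = 100 * (1 - 0.46617)
Step 4: n = 53.4%

53.4


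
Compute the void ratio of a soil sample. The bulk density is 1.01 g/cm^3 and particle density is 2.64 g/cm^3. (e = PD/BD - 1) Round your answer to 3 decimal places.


Step 1: e = PD / BD - 1
Step 2: e = 2.64 / 1.01 - 1
Step 3: e = 2.61386 - 1
Step 4: e = 1.614

1.614


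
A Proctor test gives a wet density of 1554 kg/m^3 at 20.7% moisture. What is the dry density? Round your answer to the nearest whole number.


Step 1: Dry density = wet density / (1 + w/100)
Step 2: Dry density = 1554 / (1 + 20.7/100)
Step 3: Dry density = 1554 / 1.207
Step 4: Dry density = 1287 kg/m^3

1287


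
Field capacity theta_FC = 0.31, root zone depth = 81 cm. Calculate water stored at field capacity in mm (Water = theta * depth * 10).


Step 1: Water (mm) = theta_FC * depth (cm) * 10
Step 2: Water = 0.31 * 81 * 10
Step 3: Water = 251.1 mm

251.1


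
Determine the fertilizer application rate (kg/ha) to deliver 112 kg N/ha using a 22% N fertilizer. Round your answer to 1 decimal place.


Step 1: Fertilizer rate = target N / (N content / 100)
Step 2: Rate = 112 / (22 / 100)
Step 3: Rate = 112 / 0.22
Step 4: Rate = 509.1 kg/ha

509.1


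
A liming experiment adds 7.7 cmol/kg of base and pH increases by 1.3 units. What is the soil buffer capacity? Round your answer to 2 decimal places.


Step 1: BC = change in base / change in pH
Step 2: BC = 7.7 / 1.3
Step 3: BC = 5.92 cmol/(kg*pH unit)

5.92


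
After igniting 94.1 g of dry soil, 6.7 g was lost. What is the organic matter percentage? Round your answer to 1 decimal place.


Step 1: OM% = 100 * LOI / sample mass
Step 2: OM = 100 * 6.7 / 94.1
Step 3: OM = 7.1%

7.1


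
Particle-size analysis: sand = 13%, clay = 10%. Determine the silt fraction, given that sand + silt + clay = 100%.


Step 1: sand + silt + clay = 100%
Step 2: silt = 100 - sand - clay
Step 3: silt = 100 - 13 - 10
Step 4: silt = 77%

77


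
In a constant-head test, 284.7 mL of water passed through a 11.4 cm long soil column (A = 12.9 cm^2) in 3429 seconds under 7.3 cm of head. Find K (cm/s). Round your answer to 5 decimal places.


Step 1: K = Q * L / (A * t * h)
Step 2: Numerator = 284.7 * 11.4 = 3245.58
Step 3: Denominator = 12.9 * 3429 * 7.3 = 322908.93
Step 4: K = 3245.58 / 322908.93 = 0.01005 cm/s

0.01005
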